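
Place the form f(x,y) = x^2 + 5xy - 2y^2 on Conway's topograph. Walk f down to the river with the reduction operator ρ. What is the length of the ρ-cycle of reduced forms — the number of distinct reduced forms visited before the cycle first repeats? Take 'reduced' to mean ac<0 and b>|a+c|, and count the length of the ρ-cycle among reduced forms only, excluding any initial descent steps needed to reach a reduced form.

D = 33, ⌊√D⌋ = 5
river: ρ → (-2,3,3)
river: ρ → (3,3,-2)
river: ρ → (-2,5,1)
river: ρ → (1,5,-2)
ρ-cycle length = 4 (tail of 0 descent steps not counted)

4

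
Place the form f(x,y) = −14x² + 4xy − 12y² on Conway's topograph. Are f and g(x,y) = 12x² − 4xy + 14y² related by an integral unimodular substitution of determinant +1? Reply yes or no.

D₁ = -656, D₂ = -656
f is negative-definite; reduce −f:
−f: flip: (14,-4,12)→(12,4,14)
−f: reduced (well bottom): (12,4,14) with a≤c, −a<b≤a
flip sign back: reduced form of f is (-12,-4,-14)
g: reduced (well bottom): (12,-4,14) with a≤c, −a<b≤a
reduced forms (-12, -4, -14) vs (12, -4, 14) ⇒ inequivalent

no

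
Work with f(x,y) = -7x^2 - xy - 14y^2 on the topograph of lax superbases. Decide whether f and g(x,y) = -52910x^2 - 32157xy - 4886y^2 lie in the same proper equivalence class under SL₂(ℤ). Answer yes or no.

D₁ = -391, D₂ = -391
f is negative-definite; reduce −f:
−f: reduced (well bottom): (7,1,14) with a≤c, −a<b≤a
flip sign back: reduced form of f is (-7,-1,-14)
g is negative-definite; reduce −g:
−g: flip: (52910,32157,4886)→(4886,-32157,52910)
−g: translate: b→-2841 (≡-32157 mod 9772), so (4886,-32157,52910)→(4886,-2841,413)
−g: flip: (4886,-2841,413)→(413,2841,4886)
−g: translate: b→363 (≡2841 mod 826), so (413,2841,4886)→(413,363,80)
−g: flip: (413,363,80)→(80,-363,413)
−g: translate: b→-43 (≡-363 mod 160), so (80,-363,413)→(80,-43,7)
−g: flip: (80,-43,7)→(7,43,80)
−g: translate: b→1 (≡43 mod 14), so (7,43,80)→(7,1,14)
−g: reduced (well bottom): (7,1,14) with a≤c, −a<b≤a
flip sign back: reduced form of g is (-7,-1,-14)
reduced forms (-7, -1, -14) vs (-7, -1, -14) ⇒ equivalent

yes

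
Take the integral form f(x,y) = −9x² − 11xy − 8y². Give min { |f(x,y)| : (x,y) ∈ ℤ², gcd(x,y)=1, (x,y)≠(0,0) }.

translate: b→-7 (≡11 mod 18), so (9,11,8)→(9,-7,6)
flip: (9,-7,6)→(6,7,9)
translate: b→-5 (≡7 mod 12), so (6,7,9)→(6,-5,8)
reduced (well bottom): (6,-5,8) with a≤c, −a<b≤a
well minimum |f| = |-6| = 6 (negative-definite)

6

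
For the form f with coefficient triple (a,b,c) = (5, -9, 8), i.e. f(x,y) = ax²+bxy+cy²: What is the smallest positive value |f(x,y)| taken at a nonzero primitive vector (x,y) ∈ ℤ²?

translate: b→1 (≡-9 mod 10), so (5,-9,8)→(5,1,4)
flip: (5,1,4)→(4,-1,5)
reduced (well bottom): (4,-1,5) with a≤c, −a<b≤a
well minimum = a = 4

4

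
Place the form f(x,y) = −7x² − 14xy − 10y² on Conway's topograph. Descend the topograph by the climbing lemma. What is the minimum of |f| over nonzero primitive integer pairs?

translate: b→0 (≡14 mod 14), so (7,14,10)→(7,0,3)
flip: (7,0,3)→(3,0,7)
reduced (well bottom): (3,0,7) with a≤c, −a<b≤a
well minimum |f| = |-3| = 3 (negative-definite)

3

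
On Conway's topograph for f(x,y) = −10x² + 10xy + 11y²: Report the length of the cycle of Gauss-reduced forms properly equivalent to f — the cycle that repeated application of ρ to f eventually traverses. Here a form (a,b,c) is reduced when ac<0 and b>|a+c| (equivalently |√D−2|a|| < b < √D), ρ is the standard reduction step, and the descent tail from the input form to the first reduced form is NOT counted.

D = 540, ⌊√D⌋ = 23
river: ρ → (11,12,-9)
river: ρ → (-9,6,14)
river: ρ → (14,22,-1)
river: ρ → (-1,22,14)
river: ρ → (14,6,-9)
river: ρ → (-9,12,11)
river: ρ → (11,10,-10)
river: ρ → (-10,10,11)
ρ-cycle length = 8 (tail of 0 descent steps not counted)

8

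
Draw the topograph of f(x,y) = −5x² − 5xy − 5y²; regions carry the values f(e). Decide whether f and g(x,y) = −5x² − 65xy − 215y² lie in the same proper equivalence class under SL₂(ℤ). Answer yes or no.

D₁ = -75, D₂ = -75
f is negative-definite; reduce −f:
−f: reduced (well bottom): (5,5,5) with a≤c, −a<b≤a
flip sign back: reduced form of f is (-5,-5,-5)
g is negative-definite; reduce −g:
−g: translate: b→5 (≡65 mod 10), so (5,65,215)→(5,5,5)
−g: reduced (well bottom): (5,5,5) with a≤c, −a<b≤a
flip sign back: reduced form of g is (-5,-5,-5)
reduced forms (-5, -5, -5) vs (-5, -5, -5) ⇒ equivalent

yes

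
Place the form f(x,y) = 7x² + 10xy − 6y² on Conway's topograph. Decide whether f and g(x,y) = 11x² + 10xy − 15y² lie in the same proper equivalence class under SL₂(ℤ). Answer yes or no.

D₁ = 268, D₂ = 760
discriminants differ ⇒ not SL₂(ℤ)-equivalent

no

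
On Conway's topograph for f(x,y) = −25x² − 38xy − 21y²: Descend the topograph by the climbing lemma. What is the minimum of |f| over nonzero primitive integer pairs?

translate: b→-12 (≡38 mod 50), so (25,38,21)→(25,-12,8)
flip: (25,-12,8)→(8,12,25)
translate: b→-4 (≡12 mod 16), so (8,12,25)→(8,-4,21)
reduced (well bottom): (8,-4,21) with a≤c, −a<b≤a
well minimum |f| = |-8| = 8 (negative-definite)

8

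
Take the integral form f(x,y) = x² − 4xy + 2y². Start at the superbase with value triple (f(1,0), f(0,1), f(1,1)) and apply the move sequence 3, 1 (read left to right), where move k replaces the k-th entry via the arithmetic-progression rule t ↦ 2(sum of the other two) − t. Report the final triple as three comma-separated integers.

start (1,2,-1) = (f(1,0),f(0,1),f(1,1))
replace slot 3: 2·(1+2) − (-1) = 7 → (1,2,7)
replace slot 1: 2·(2+7) − 1 = 17 → (17,2,7)

17,2,7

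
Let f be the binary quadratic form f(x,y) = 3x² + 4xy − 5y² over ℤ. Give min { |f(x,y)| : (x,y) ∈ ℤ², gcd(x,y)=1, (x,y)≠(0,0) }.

river: ρ → (-5,6,2)
river: ρ → (2,6,-5)
river: ρ → (-5,4,3)
river: ρ → (3,8,-1)
river: ρ → (-1,8,3)
river: ρ → (3,4,-5)
closes: descent 0, river 6
min |a| on river = 1

1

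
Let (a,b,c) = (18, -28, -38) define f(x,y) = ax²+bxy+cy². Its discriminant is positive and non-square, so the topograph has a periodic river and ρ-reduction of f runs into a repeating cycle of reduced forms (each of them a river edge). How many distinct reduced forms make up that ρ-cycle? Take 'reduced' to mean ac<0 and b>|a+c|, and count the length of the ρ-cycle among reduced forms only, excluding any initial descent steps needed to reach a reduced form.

D = 3520, ⌊√D⌋ = 59
descent: ρ → (-38,28,18)  [lands on river]
river: ρ → (18,44,-22)
river: ρ → (-22,44,18)
river: ρ → (18,28,-38)
river: ρ → (-38,48,8)
river: ρ → (8,48,-38)
ρ-cycle length = 6 (tail of 1 descent step not counted)

6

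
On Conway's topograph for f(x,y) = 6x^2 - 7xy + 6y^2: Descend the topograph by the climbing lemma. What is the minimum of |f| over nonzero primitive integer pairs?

translate: b→5 (≡-7 mod 12), so (6,-7,6)→(6,5,5)
flip: (6,5,5)→(5,-5,6)
translate: b→5 (≡-5 mod 10), so (5,-5,6)→(5,5,6)
reduced (well bottom): (5,5,6) with a≤c, −a<b≤a
well minimum = a = 5

5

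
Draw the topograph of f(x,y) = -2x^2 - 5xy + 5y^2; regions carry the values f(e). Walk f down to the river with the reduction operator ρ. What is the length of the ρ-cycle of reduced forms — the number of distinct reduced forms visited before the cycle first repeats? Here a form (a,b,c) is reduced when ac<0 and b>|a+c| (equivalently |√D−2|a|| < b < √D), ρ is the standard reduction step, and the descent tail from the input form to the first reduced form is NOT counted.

D = 65, ⌊√D⌋ = 8
descent: ρ → (5,5,-2)  [lands on river]
river: ρ → (-2,7,2)
river: ρ → (2,5,-5)
river: ρ → (-5,5,2)
river: ρ → (2,7,-2)
river: ρ → (-2,5,5)
ρ-cycle length = 6 (tail of 1 descent step not counted)

6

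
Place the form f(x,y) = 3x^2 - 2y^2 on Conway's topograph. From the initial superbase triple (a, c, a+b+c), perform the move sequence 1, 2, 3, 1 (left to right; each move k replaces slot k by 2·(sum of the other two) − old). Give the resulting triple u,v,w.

start (3,-2,1) = (f(1,0),f(0,1),f(1,1))
replace slot 1: 2·((-2)+1) − 3 = -5 → (-5,-2,1)
replace slot 2: 2·((-5)+1) − (-2) = -6 → (-5,-6,1)
replace slot 3: 2·((-5)+(-6)) − 1 = -23 → (-5,-6,-23)
replace slot 1: 2·((-6)+(-23)) − (-5) = -53 → (-53,-6,-23)

-53,-6,-23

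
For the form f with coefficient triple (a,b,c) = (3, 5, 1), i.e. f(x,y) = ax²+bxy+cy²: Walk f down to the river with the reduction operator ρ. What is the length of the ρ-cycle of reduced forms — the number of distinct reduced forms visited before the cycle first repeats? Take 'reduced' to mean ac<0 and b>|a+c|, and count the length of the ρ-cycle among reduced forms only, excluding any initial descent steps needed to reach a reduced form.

D = 13, ⌊√D⌋ = 3
descent: ρ → (1,3,-1)  [lands on river]
river: ρ → (-1,3,1)
ρ-cycle length = 2 (tail of 1 descent step not counted)

2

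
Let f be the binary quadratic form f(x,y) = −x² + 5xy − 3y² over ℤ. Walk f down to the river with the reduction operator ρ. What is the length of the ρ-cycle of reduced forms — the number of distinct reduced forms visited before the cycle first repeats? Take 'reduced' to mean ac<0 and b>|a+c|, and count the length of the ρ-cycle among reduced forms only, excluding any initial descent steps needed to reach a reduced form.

D = 13, ⌊√D⌋ = 3
descent: ρ → (-3,1,1)
descent: ρ → (1,3,-1)  [lands on river]
river: ρ → (-1,3,1)
ρ-cycle length = 2 (tail of 2 descent steps not counted)

2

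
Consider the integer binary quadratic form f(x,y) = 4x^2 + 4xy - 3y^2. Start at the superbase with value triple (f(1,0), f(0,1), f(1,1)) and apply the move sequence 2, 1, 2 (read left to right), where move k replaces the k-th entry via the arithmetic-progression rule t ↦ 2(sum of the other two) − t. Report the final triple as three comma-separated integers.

start (4,-3,5) = (f(1,0),f(0,1),f(1,1))
replace slot 2: 2·(4+5) − (-3) = 21 → (4,21,5)
replace slot 1: 2·(21+5) − 4 = 48 → (48,21,5)
replace slot 2: 2·(48+5) − 21 = 85 → (48,85,5)

48,85,5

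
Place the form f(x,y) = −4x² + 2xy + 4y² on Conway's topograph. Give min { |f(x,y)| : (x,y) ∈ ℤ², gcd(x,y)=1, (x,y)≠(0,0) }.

river: ρ → (4,6,-2)
river: ρ → (-2,6,4)
river: ρ → (4,2,-4)
river: ρ → (-4,6,2)
river: ρ → (2,6,-4)
river: ρ → (-4,2,4)
closes: descent 0, river 6
min |a| on river = 2

2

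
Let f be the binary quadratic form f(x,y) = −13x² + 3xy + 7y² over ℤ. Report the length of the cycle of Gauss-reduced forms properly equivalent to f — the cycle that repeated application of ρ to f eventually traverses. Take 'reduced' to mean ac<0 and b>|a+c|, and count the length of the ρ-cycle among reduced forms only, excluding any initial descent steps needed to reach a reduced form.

D = 373, ⌊√D⌋ = 19
descent: ρ → (7,11,-9)  [lands on river]
river: ρ → (-9,7,9)
river: ρ → (9,11,-7)
river: ρ → (-7,17,3)
river: ρ → (3,19,-1)
river: ρ → (-1,19,3)
river: ρ → (3,17,-7)
river: ρ → (-7,11,9)
river: ρ → (9,7,-9)
river: ρ → (-9,11,7)
river: ρ → (7,17,-3)
river: ρ → (-3,19,1)
river: ρ → (1,19,-3)
river: ρ → (-3,17,7)
ρ-cycle length = 14 (tail of 1 descent step not counted)

14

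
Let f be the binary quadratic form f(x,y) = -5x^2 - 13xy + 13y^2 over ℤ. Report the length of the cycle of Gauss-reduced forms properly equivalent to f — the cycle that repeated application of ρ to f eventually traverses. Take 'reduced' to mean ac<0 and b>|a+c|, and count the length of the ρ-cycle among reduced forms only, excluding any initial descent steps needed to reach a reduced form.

D = 429, ⌊√D⌋ = 20
descent: ρ → (13,13,-5)  [lands on river]
river: ρ → (-5,17,7)
river: ρ → (7,11,-11)
river: ρ → (-11,11,7)
river: ρ → (7,17,-5)
river: ρ → (-5,13,13)
ρ-cycle length = 6 (tail of 1 descent step not counted)

6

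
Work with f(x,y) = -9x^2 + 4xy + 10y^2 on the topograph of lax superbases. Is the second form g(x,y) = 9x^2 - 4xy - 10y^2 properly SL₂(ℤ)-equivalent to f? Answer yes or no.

D₁ = 376, D₂ = 376
river cycle of f (length 16): (10, 16, -3), (-3, 14, 15), (15, 16, -2), (-2, 16, 15), (15, 14, -3), (-3, 16, 10), (10, 4, -9), (-9, 14, 5), (5, 16, -6), (-6, 8, 13), … (6 more)
river cycle of g (length 16): (-10, 4, 9), (9, 14, -5), (-5, 16, 6), (6, 8, -13), (-13, 18, 1), (1, 18, -13), (-13, 8, 6), (6, 16, -5), (-5, 14, 9), (9, 4, -10), … (6 more)
cycles differ ⇒ inequivalent

no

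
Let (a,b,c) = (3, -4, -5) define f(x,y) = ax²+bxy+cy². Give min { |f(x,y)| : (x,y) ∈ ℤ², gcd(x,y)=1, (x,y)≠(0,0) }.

descent: ρ → (-5,4,3)  [lands on river]
river: ρ → (3,8,-1)
river: ρ → (-1,8,3)
river: ρ → (3,4,-5)
river: ρ → (-5,6,2)
river: ρ → (2,6,-5)
closes: descent 1, river 6
min |a| on river = 1

1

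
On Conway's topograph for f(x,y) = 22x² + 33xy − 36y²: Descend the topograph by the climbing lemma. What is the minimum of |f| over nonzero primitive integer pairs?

river: ρ → (-36,39,19)
river: ρ → (19,37,-38)
river: ρ → (-38,39,18)
river: ρ → (18,33,-44)
river: ρ → (-44,55,7)
river: ρ → (7,57,-36)
river: ρ → (-36,15,28)
river: ρ → (28,41,-23)
river: ρ → (-23,51,18)
river: ρ → (18,57,-14)
river: ρ → (-14,55,22)
river: ρ → (22,33,-36)
closes: descent 0, river 12
min |a| on river = 7

7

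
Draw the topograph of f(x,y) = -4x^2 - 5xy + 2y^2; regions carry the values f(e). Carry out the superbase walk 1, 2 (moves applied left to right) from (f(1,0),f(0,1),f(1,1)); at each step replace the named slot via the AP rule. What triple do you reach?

start (-4,2,-7) = (f(1,0),f(0,1),f(1,1))
replace slot 1: 2·(2+(-7)) − (-4) = -6 → (-6,2,-7)
replace slot 2: 2·((-6)+(-7)) − 2 = -28 → (-6,-28,-7)

-6,-28,-7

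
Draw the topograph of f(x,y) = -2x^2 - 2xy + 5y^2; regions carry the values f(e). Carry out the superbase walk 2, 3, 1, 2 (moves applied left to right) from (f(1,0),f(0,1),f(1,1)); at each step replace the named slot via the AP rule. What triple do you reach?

start (-2,5,1) = (f(1,0),f(0,1),f(1,1))
replace slot 2: 2·((-2)+1) − 5 = -7 → (-2,-7,1)
replace slot 3: 2·((-2)+(-7)) − 1 = -19 → (-2,-7,-19)
replace slot 1: 2·((-7)+(-19)) − (-2) = -50 → (-50,-7,-19)
replace slot 2: 2·((-50)+(-19)) − (-7) = -131 → (-50,-131,-19)

-50,-131,-19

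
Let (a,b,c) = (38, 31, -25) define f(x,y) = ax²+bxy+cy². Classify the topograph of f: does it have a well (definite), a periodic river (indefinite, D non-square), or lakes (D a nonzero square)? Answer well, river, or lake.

D = b²−4ac = 31² − 4·38·(-25) = 4761
D = 69² is a perfect square ⇒ form factors over ℤ ⇒ lakes

lake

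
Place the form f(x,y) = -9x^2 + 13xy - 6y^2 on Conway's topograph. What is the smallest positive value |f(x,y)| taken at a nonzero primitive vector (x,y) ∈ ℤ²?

translate: b→5 (≡-13 mod 18), so (9,-13,6)→(9,5,2)
flip: (9,5,2)→(2,-5,9)
translate: b→-1 (≡-5 mod 4), so (2,-5,9)→(2,-1,6)
reduced (well bottom): (2,-1,6) with a≤c, −a<b≤a
well minimum |f| = |-2| = 2 (negative-definite)

2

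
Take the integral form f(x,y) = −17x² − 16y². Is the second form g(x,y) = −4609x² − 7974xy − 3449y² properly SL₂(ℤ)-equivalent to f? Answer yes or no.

D₁ = -1088, D₂ = -1088
f is negative-definite; reduce −f:
−f: flip: (17,0,16)→(16,0,17)
−f: reduced (well bottom): (16,0,17) with a≤c, −a<b≤a
flip sign back: reduced form of f is (-16,0,-17)
g is negative-definite; reduce −g:
−g: translate: b→-1244 (≡7974 mod 9218), so (4609,7974,3449)→(4609,-1244,84)
−g: flip: (4609,-1244,84)→(84,1244,4609)
−g: translate: b→68 (≡1244 mod 168), so (84,1244,4609)→(84,68,17)
−g: flip: (84,68,17)→(17,-68,84)
−g: translate: b→0 (≡-68 mod 34), so (17,-68,84)→(17,0,16)
−g: flip: (17,0,16)→(16,0,17)
−g: reduced (well bottom): (16,0,17) with a≤c, −a<b≤a
flip sign back: reduced form of g is (-16,0,-17)
reduced forms (-16, 0, -17) vs (-16, 0, -17) ⇒ equivalent

yes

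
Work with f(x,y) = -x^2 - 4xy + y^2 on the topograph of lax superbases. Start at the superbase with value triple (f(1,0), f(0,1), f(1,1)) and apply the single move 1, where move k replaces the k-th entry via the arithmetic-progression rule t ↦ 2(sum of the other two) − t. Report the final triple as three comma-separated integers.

start (-1,1,-4) = (f(1,0),f(0,1),f(1,1))
replace slot 1: 2·(1+(-4)) − (-1) = -5 → (-5,1,-4)

-5,1,-4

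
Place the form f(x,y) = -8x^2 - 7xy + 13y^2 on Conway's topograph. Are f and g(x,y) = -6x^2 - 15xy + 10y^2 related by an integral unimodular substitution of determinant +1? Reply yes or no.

D₁ = 465, D₂ = 465
river cycle of f (length 10): (13, 7, -8), (-8, 9, 12), (12, 15, -5), (-5, 15, 12), (12, 9, -8), (-8, 7, 13), (13, 19, -2), (-2, 21, 3), (3, 21, -2), (-2, 19, 13)
river cycle of g (length 10): (10, 15, -6), (-6, 21, 1), (1, 21, -6), (-6, 15, 10), (10, 5, -11), (-11, 17, 4), (4, 15, -15), (-15, 15, 4), (4, 17, -11), (-11, 5, 10)
cycles differ ⇒ inequivalent

no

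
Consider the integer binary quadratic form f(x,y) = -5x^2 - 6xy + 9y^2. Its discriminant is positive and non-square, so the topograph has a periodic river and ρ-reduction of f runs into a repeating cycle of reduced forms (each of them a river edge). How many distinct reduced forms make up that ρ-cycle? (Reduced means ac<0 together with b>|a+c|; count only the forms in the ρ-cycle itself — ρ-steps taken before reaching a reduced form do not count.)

D = 216, ⌊√D⌋ = 14
descent: ρ → (9,6,-5)  [lands on river]
river: ρ → (-5,14,1)
river: ρ → (1,14,-5)
river: ρ → (-5,6,9)
river: ρ → (9,12,-2)
river: ρ → (-2,12,9)
ρ-cycle length = 6 (tail of 1 descent step not counted)

6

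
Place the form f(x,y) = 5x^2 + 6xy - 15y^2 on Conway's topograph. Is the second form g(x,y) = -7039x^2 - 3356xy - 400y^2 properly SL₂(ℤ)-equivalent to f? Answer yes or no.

D₁ = 336, D₂ = 336
river cycle of f (length 4): (5, 16, -4), (-4, 16, 5), (5, 14, -7), (-7, 14, 5)
river cycle of g (length 4): (5, 16, -4), (-4, 16, 5), (5, 14, -7), (-7, 14, 5)
cycles coincide ⇒ equivalent

yes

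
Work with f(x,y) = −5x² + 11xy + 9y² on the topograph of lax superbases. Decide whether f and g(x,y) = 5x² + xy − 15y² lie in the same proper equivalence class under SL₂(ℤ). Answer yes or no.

D₁ = 301, D₂ = 301
river cycle of f (length 10): (9, 7, -7), (-7, 7, 9), (9, 11, -5), (-5, 9, 11), (11, 13, -3), (-3, 17, 1), (1, 17, -3), (-3, 13, 11), (11, 9, -5), (-5, 11, 9)
river cycle of g (length 10): (5, 11, -9), (-9, 7, 7), (7, 7, -9), (-9, 11, 5), (5, 9, -11), (-11, 13, 3), (3, 17, -1), (-1, 17, 3), (3, 13, -11), (-11, 9, 5)
cycles differ ⇒ inequivalent

no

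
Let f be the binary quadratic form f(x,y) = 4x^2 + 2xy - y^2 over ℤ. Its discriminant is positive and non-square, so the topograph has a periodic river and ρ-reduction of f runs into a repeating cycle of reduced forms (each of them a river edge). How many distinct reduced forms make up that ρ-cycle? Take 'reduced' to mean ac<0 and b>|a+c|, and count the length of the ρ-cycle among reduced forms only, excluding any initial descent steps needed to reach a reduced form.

D = 20, ⌊√D⌋ = 4
descent: ρ → (-1,4,1)  [lands on river]
river: ρ → (1,4,-1)
ρ-cycle length = 2 (tail of 1 descent step not counted)

2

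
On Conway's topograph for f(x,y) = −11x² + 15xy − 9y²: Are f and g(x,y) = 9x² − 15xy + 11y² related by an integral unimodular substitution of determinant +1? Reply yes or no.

D₁ = -171, D₂ = -171
f is negative-definite; reduce −f:
−f: translate: b→7 (≡-15 mod 22), so (11,-15,9)→(11,7,5)
−f: flip: (11,7,5)→(5,-7,11)
−f: translate: b→3 (≡-7 mod 10), so (5,-7,11)→(5,3,9)
−f: reduced (well bottom): (5,3,9) with a≤c, −a<b≤a
flip sign back: reduced form of f is (-5,-3,-9)
g: translate: b→3 (≡-15 mod 18), so (9,-15,11)→(9,3,5)
g: flip: (9,3,5)→(5,-3,9)
g: reduced (well bottom): (5,-3,9) with a≤c, −a<b≤a
reduced forms (-5, -3, -9) vs (5, -3, 9) ⇒ inequivalent

no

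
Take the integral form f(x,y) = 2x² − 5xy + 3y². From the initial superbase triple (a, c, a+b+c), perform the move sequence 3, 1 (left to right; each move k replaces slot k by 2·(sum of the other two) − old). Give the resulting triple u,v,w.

start (2,3,0) = (f(1,0),f(0,1),f(1,1))
replace slot 3: 2·(2+3) − 0 = 10 → (2,3,10)
replace slot 1: 2·(3+10) − 2 = 24 → (24,3,10)

24,3,10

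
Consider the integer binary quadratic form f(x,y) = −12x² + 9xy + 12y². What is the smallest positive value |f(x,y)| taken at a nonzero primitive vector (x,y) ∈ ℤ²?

river: ρ → (12,15,-9)
river: ρ → (-9,21,6)
river: ρ → (6,15,-18)
river: ρ → (-18,21,3)
river: ρ → (3,21,-18)
river: ρ → (-18,15,6)
river: ρ → (6,21,-9)
river: ρ → (-9,15,12)
river: ρ → (12,9,-12)
river: ρ → (-12,15,9)
river: ρ → (9,21,-6)
river: ρ → (-6,15,18)
river: ρ → (18,21,-3)
river: ρ → (-3,21,18)
river: ρ → (18,15,-6)
river: ρ → (-6,21,9)
river: ρ → (9,15,-12)
river: ρ → (-12,9,12)
closes: descent 0, river 18
min |a| on river = 3

3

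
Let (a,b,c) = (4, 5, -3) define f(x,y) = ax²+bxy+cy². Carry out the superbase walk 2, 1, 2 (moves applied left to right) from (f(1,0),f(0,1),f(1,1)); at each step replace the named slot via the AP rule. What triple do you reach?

start (4,-3,6) = (f(1,0),f(0,1),f(1,1))
replace slot 2: 2·(4+6) − (-3) = 23 → (4,23,6)
replace slot 1: 2·(23+6) − 4 = 54 → (54,23,6)
replace slot 2: 2·(54+6) − 23 = 97 → (54,97,6)

54,97,6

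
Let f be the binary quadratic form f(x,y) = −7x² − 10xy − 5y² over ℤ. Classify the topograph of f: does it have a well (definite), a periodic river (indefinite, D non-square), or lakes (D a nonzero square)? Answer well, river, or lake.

D = b²−4ac = (-10)² − 4·(-7)·(-5) = -40
D < 0 ⇒ definite ⇒ every region one sign ⇒ single well

well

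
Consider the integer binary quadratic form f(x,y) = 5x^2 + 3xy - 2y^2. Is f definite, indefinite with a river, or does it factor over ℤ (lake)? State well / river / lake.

D = b²−4ac = 3² − 4·5·(-2) = 49
D = 7² is a perfect square ⇒ form factors over ℤ ⇒ lakes

lake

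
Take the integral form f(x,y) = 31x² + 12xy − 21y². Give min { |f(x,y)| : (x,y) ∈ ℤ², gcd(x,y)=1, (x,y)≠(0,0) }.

river: ρ → (-21,30,22)
river: ρ → (22,14,-29)
river: ρ → (-29,44,7)
river: ρ → (7,40,-41)
river: ρ → (-41,42,6)
river: ρ → (6,42,-41)
river: ρ → (-41,40,7)
river: ρ → (7,44,-29)
river: ρ → (-29,14,22)
river: ρ → (22,30,-21)
river: ρ → (-21,12,31)
river: ρ → (31,50,-2)
river: ρ → (-2,50,31)
river: ρ → (31,12,-21)
closes: descent 0, river 14
min |a| on river = 2

2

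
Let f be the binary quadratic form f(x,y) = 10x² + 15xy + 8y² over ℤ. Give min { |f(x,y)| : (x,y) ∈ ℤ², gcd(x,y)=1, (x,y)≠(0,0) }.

translate: b→-5 (≡15 mod 20), so (10,15,8)→(10,-5,3)
flip: (10,-5,3)→(3,5,10)
translate: b→-1 (≡5 mod 6), so (3,5,10)→(3,-1,8)
reduced (well bottom): (3,-1,8) with a≤c, −a<b≤a
well minimum = a = 3

3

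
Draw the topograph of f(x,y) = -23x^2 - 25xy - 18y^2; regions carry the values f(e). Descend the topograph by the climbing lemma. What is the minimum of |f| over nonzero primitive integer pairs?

translate: b→-21 (≡25 mod 46), so (23,25,18)→(23,-21,16)
flip: (23,-21,16)→(16,21,23)
translate: b→-11 (≡21 mod 32), so (16,21,23)→(16,-11,18)
reduced (well bottom): (16,-11,18) with a≤c, −a<b≤a
well minimum |f| = |-16| = 16 (negative-definite)

16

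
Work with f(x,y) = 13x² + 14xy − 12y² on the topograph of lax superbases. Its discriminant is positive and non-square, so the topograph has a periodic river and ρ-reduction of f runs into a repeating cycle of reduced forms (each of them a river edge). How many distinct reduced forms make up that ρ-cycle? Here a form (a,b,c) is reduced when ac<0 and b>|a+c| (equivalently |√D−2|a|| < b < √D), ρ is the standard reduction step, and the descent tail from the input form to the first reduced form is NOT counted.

D = 820, ⌊√D⌋ = 28
river: ρ → (-12,10,15)
river: ρ → (15,20,-7)
river: ρ → (-7,22,12)
river: ρ → (12,26,-3)
river: ρ → (-3,28,3)
river: ρ → (3,26,-12)
river: ρ → (-12,22,7)
river: ρ → (7,20,-15)
river: ρ → (-15,10,12)
river: ρ → (12,14,-13)
river: ρ → (-13,12,13)
river: ρ → (13,14,-12)
ρ-cycle length = 12 (tail of 0 descent steps not counted)

12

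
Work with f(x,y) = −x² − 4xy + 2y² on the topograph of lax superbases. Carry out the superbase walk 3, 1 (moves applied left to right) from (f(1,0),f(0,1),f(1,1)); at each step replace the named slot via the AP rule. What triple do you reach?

start (-1,2,-3) = (f(1,0),f(0,1),f(1,1))
replace slot 3: 2·((-1)+2) − (-3) = 5 → (-1,2,5)
replace slot 1: 2·(2+5) − (-1) = 15 → (15,2,5)

15,2,5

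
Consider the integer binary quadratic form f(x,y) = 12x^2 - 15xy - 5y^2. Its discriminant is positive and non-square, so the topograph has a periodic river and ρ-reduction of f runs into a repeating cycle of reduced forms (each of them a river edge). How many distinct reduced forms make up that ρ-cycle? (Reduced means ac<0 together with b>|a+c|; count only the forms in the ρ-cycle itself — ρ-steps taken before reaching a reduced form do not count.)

D = 465, ⌊√D⌋ = 21
descent: ρ → (-5,15,12)  [lands on river]
river: ρ → (12,9,-8)
river: ρ → (-8,7,13)
river: ρ → (13,19,-2)
river: ρ → (-2,21,3)
river: ρ → (3,21,-2)
river: ρ → (-2,19,13)
river: ρ → (13,7,-8)
river: ρ → (-8,9,12)
river: ρ → (12,15,-5)
ρ-cycle length = 10 (tail of 1 descent step not counted)

10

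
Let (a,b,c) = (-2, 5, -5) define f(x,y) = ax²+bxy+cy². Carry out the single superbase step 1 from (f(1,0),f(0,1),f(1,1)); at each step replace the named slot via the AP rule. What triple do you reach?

start (-2,-5,-2) = (f(1,0),f(0,1),f(1,1))
replace slot 1: 2·((-5)+(-2)) − (-2) = -12 → (-12,-5,-2)

-12,-5,-2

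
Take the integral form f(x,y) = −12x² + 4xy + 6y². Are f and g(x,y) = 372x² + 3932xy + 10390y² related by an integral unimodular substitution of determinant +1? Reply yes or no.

D₁ = 304, D₂ = 304
river cycle of f (length 6): (6, 8, -10), (-10, 12, 4), (4, 12, -10), (-10, 8, 6), (6, 16, -2), (-2, 16, 6)
river cycle of g (length 6): (4, 12, -10), (-10, 8, 6), (6, 16, -2), (-2, 16, 6), (6, 8, -10), (-10, 12, 4)
cycles coincide ⇒ equivalent

yes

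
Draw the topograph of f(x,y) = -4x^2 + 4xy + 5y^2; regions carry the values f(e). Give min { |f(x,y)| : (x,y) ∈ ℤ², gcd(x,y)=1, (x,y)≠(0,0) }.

river: ρ → (5,6,-3)
river: ρ → (-3,6,5)
river: ρ → (5,4,-4)
river: ρ → (-4,4,5)
closes: descent 0, river 4
min |a| on river = 3

3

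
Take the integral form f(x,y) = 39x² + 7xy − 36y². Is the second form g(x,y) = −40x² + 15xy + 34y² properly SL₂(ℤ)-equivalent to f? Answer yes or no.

D₁ = 5665, D₂ = 5665
river cycle of f (length 58): (-36, 65, 10), (10, 75, -1), (-1, 75, 10), (10, 65, -36), (-36, 7, 39), (39, 71, -4), (-4, 73, 21), (21, 53, -34), (-34, 15, 40), (40, 65, -9), … (48 more)
river cycle of g (length 58): (34, 53, -21), (-21, 73, 4), (4, 71, -39), (-39, 7, 36), (36, 65, -10), (-10, 75, 1), (1, 75, -10), (-10, 65, 36), (36, 7, -39), (-39, 71, 4), … (48 more)
cycles differ ⇒ inequivalent

no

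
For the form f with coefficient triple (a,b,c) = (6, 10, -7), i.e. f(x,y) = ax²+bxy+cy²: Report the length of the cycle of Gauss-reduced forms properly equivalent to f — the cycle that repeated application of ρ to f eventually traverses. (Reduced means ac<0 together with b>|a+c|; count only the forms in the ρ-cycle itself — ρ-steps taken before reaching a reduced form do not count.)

D = 268, ⌊√D⌋ = 16
river: ρ → (-7,4,9)
river: ρ → (9,14,-2)
river: ρ → (-2,14,9)
river: ρ → (9,4,-7)
river: ρ → (-7,10,6)
river: ρ → (6,14,-3)
river: ρ → (-3,16,1)
river: ρ → (1,16,-3)
river: ρ → (-3,14,6)
river: ρ → (6,10,-7)
ρ-cycle length = 10 (tail of 0 descent steps not counted)

10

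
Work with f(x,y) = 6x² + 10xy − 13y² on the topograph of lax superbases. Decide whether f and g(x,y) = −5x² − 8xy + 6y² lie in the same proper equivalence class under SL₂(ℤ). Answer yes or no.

D₁ = 412, D₂ = 184
discriminants differ ⇒ not SL₂(ℤ)-equivalent

no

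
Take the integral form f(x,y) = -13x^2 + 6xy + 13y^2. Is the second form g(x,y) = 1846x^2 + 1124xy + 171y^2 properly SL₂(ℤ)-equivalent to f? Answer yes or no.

D₁ = 712, D₂ = 712
river cycle of f (length 8): (13, 20, -6), (-6, 16, 19), (19, 22, -3), (-3, 26, 3), (3, 22, -19), (-19, 16, 6), (6, 20, -13), (-13, 6, 13)
river cycle of g (length 8): (13, 20, -6), (-6, 16, 19), (19, 22, -3), (-3, 26, 3), (3, 22, -19), (-19, 16, 6), (6, 20, -13), (-13, 6, 13)
cycles coincide ⇒ equivalent

yes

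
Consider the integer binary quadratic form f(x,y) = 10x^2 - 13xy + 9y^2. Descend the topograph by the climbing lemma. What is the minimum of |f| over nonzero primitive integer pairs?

translate: b→7 (≡-13 mod 20), so (10,-13,9)→(10,7,6)
flip: (10,7,6)→(6,-7,10)
translate: b→5 (≡-7 mod 12), so (6,-7,10)→(6,5,9)
reduced (well bottom): (6,5,9) with a≤c, −a<b≤a
well minimum = a = 6

6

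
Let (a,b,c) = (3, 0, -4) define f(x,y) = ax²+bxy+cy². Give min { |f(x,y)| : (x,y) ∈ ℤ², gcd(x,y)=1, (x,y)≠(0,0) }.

descent: ρ → (-4,0,3)
descent: ρ → (3,6,-1)  [lands on river]
river: ρ → (-1,6,3)
closes: descent 2, river 2
min |a| on river = 1

1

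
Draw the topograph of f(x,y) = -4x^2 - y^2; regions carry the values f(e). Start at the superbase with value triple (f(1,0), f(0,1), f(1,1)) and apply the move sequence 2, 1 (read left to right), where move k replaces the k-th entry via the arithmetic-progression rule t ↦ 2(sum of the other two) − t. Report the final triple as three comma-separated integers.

start (-4,-1,-5) = (f(1,0),f(0,1),f(1,1))
replace slot 2: 2·((-4)+(-5)) − (-1) = -17 → (-4,-17,-5)
replace slot 1: 2·((-17)+(-5)) − (-4) = -40 → (-40,-17,-5)

-40,-17,-5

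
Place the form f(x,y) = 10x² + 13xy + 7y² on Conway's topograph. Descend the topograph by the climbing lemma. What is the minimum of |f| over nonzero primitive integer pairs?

translate: b→-7 (≡13 mod 20), so (10,13,7)→(10,-7,4)
flip: (10,-7,4)→(4,7,10)
translate: b→-1 (≡7 mod 8), so (4,7,10)→(4,-1,7)
reduced (well bottom): (4,-1,7) with a≤c, −a<b≤a
well minimum = a = 4

4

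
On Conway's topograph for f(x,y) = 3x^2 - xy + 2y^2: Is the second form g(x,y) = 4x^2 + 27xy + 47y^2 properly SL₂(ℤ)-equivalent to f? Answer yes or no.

D₁ = -23, D₂ = -23
f: flip: (3,-1,2)→(2,1,3)
f: reduced (well bottom): (2,1,3) with a≤c, −a<b≤a
g: translate: b→3 (≡27 mod 8), so (4,27,47)→(4,3,2)
g: flip: (4,3,2)→(2,-3,4)
g: translate: b→1 (≡-3 mod 4), so (2,-3,4)→(2,1,3)
g: reduced (well bottom): (2,1,3) with a≤c, −a<b≤a
reduced forms (2, 1, 3) vs (2, 1, 3) ⇒ equivalent

yes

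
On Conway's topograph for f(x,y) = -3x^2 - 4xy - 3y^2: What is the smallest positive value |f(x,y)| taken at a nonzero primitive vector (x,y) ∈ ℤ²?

translate: b→-2 (≡4 mod 6), so (3,4,3)→(3,-2,2)
flip: (3,-2,2)→(2,2,3)
reduced (well bottom): (2,2,3) with a≤c, −a<b≤a
well minimum |f| = |-2| = 2 (negative-definite)

2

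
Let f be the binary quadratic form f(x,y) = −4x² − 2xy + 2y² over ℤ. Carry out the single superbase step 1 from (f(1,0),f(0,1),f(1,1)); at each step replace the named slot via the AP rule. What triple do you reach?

start (-4,2,-4) = (f(1,0),f(0,1),f(1,1))
replace slot 1: 2·(2+(-4)) − (-4) = 0 → (0,2,-4)

0,2,-4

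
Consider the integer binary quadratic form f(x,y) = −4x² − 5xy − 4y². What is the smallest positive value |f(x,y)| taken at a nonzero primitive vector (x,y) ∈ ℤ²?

translate: b→-3 (≡5 mod 8), so (4,5,4)→(4,-3,3)
flip: (4,-3,3)→(3,3,4)
reduced (well bottom): (3,3,4) with a≤c, −a<b≤a
well minimum |f| = |-3| = 3 (negative-definite)

3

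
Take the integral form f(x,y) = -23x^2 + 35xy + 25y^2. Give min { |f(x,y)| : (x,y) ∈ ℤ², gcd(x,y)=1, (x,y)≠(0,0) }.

river: ρ → (25,15,-33)
river: ρ → (-33,51,7)
river: ρ → (7,47,-47)
river: ρ → (-47,47,7)
river: ρ → (7,51,-33)
river: ρ → (-33,15,25)
river: ρ → (25,35,-23)
river: ρ → (-23,57,3)
river: ρ → (3,57,-23)
river: ρ → (-23,35,25)
closes: descent 0, river 10
min |a| on river = 3

3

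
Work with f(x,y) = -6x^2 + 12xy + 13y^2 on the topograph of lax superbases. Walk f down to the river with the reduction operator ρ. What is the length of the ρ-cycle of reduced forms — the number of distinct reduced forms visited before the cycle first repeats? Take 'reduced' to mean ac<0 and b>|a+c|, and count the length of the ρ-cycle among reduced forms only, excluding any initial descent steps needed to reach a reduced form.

D = 456, ⌊√D⌋ = 21
river: ρ → (13,14,-5)
river: ρ → (-5,16,10)
river: ρ → (10,4,-11)
river: ρ → (-11,18,3)
river: ρ → (3,18,-11)
river: ρ → (-11,4,10)
river: ρ → (10,16,-5)
river: ρ → (-5,14,13)
river: ρ → (13,12,-6)
river: ρ → (-6,12,13)
ρ-cycle length = 10 (tail of 0 descent steps not counted)

10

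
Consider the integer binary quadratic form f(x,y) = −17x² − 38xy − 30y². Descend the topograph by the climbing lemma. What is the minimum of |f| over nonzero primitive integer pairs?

translate: b→4 (≡38 mod 34), so (17,38,30)→(17,4,9)
flip: (17,4,9)→(9,-4,17)
reduced (well bottom): (9,-4,17) with a≤c, −a<b≤a
well minimum |f| = |-9| = 9 (negative-definite)

9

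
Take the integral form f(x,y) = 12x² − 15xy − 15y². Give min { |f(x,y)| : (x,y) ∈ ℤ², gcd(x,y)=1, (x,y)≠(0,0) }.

descent: ρ → (-15,15,12)  [lands on river]
river: ρ → (12,9,-18)
river: ρ → (-18,27,3)
river: ρ → (3,27,-18)
river: ρ → (-18,9,12)
river: ρ → (12,15,-15)
closes: descent 1, river 6
min |a| on river = 3

3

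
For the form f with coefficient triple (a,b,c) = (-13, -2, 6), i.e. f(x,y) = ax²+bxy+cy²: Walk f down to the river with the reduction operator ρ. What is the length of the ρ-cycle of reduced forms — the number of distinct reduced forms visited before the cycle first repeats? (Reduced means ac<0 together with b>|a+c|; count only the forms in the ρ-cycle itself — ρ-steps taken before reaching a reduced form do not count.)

D = 316, ⌊√D⌋ = 17
descent: ρ → (6,14,-5)  [lands on river]
river: ρ → (-5,16,3)
river: ρ → (3,14,-10)
river: ρ → (-10,6,7)
river: ρ → (7,8,-9)
river: ρ → (-9,10,6)
ρ-cycle length = 6 (tail of 1 descent step not counted)

6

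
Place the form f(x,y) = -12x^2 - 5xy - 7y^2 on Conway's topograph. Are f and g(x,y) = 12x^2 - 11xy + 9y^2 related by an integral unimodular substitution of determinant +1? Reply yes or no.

D₁ = -311, D₂ = -311
f is negative-definite; reduce −f:
−f: flip: (12,5,7)→(7,-5,12)
−f: reduced (well bottom): (7,-5,12) with a≤c, −a<b≤a
flip sign back: reduced form of f is (-7,5,-12)
g: flip: (12,-11,9)→(9,11,12)
g: translate: b→-7 (≡11 mod 18), so (9,11,12)→(9,-7,10)
g: reduced (well bottom): (9,-7,10) with a≤c, −a<b≤a
reduced forms (-7, 5, -12) vs (9, -7, 10) ⇒ inequivalent

no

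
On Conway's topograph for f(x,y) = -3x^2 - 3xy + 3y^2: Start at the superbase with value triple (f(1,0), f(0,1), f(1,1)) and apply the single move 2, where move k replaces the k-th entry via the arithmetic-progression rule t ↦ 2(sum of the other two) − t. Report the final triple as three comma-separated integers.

start (-3,3,-3) = (f(1,0),f(0,1),f(1,1))
replace slot 2: 2·((-3)+(-3)) − 3 = -15 → (-3,-15,-3)

-3,-15,-3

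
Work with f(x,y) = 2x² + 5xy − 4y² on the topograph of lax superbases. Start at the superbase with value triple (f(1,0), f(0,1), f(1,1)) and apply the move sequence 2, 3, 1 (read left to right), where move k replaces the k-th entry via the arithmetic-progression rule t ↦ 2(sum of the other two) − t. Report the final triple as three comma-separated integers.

start (2,-4,3) = (f(1,0),f(0,1),f(1,1))
replace slot 2: 2·(2+3) − (-4) = 14 → (2,14,3)
replace slot 3: 2·(2+14) − 3 = 29 → (2,14,29)
replace slot 1: 2·(14+29) − 2 = 84 → (84,14,29)

84,14,29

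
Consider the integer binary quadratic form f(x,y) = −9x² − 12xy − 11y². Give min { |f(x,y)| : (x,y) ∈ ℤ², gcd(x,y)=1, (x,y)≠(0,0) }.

translate: b→-6 (≡12 mod 18), so (9,12,11)→(9,-6,8)
flip: (9,-6,8)→(8,6,9)
reduced (well bottom): (8,6,9) with a≤c, −a<b≤a
well minimum |f| = |-8| = 8 (negative-definite)

8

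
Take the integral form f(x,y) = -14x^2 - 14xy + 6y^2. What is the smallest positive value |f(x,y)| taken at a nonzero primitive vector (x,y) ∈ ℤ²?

descent: ρ → (6,14,-14)  [lands on river]
river: ρ → (-14,14,6)
river: ρ → (6,22,-2)
river: ρ → (-2,22,6)
closes: descent 1, river 4
min |a| on river = 2

2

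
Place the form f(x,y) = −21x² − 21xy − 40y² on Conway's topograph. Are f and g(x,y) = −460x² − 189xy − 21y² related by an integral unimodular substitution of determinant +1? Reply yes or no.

D₁ = -2919, D₂ = -2919
f is negative-definite; reduce −f:
−f: reduced (well bottom): (21,21,40) with a≤c, −a<b≤a
flip sign back: reduced form of f is (-21,-21,-40)
g is negative-definite; reduce −g:
−g: flip: (460,189,21)→(21,-189,460)
−g: translate: b→21 (≡-189 mod 42), so (21,-189,460)→(21,21,40)
−g: reduced (well bottom): (21,21,40) with a≤c, −a<b≤a
flip sign back: reduced form of g is (-21,-21,-40)
reduced forms (-21, -21, -40) vs (-21, -21, -40) ⇒ equivalent

yes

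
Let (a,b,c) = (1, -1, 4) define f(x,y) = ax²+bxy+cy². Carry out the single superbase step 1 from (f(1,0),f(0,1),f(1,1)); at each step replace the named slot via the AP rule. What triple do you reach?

start (1,4,4) = (f(1,0),f(0,1),f(1,1))
replace slot 1: 2·(4+4) − 1 = 15 → (15,4,4)

15,4,4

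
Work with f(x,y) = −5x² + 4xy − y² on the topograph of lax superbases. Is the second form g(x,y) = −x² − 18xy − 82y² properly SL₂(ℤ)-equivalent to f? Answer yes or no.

D₁ = -4, D₂ = -4
f is negative-definite; reduce −f:
−f: flip: (5,-4,1)→(1,4,5)
−f: translate: b→0 (≡4 mod 2), so (1,4,5)→(1,0,1)
−f: reduced (well bottom): (1,0,1) with a≤c, −a<b≤a
flip sign back: reduced form of f is (-1,0,-1)
g is negative-definite; reduce −g:
−g: translate: b→0 (≡18 mod 2), so (1,18,82)→(1,0,1)
−g: reduced (well bottom): (1,0,1) with a≤c, −a<b≤a
flip sign back: reduced form of g is (-1,0,-1)
reduced forms (-1, 0, -1) vs (-1, 0, -1) ⇒ equivalent

yes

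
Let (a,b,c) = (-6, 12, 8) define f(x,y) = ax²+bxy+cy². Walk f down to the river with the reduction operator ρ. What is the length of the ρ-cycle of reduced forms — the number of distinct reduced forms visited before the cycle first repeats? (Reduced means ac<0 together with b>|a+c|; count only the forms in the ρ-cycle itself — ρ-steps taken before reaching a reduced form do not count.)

D = 336, ⌊√D⌋ = 18
river: ρ → (8,4,-10)
river: ρ → (-10,16,2)
river: ρ → (2,16,-10)
river: ρ → (-10,4,8)
river: ρ → (8,12,-6)
river: ρ → (-6,12,8)
ρ-cycle length = 6 (tail of 0 descent steps not counted)

6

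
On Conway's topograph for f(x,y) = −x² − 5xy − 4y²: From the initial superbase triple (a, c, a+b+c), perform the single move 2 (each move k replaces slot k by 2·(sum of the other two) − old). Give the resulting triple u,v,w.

start (-1,-4,-10) = (f(1,0),f(0,1),f(1,1))
replace slot 2: 2·((-1)+(-10)) − (-4) = -18 → (-1,-18,-10)

-1,-18,-10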